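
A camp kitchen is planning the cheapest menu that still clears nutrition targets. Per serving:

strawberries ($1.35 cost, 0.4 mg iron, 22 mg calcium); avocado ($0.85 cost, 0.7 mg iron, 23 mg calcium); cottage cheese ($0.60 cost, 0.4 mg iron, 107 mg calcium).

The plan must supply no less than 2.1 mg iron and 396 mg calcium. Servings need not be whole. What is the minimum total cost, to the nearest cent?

$2.95

A basic optimal solution has at most two foods positive. Try each food alone and each pair with both targets met exactly.
strawberries only: max(2.1/0.4, 396/22) = 18 servings → $24.30.
avocado only: max(2.1/0.7, 396/23) = 17.22 servings → $14.63.
cottage cheese only: max(2.1/0.4, 396/107) = 5.25 servings → $3.15.
strawberries + avocado: the both-tight solution has a negative serving — not a feasible corner.
strawberries + cottage cheese with both tight: 1.95 servings and 3.3 servings → $4.61.
avocado + cottage cheese with both tight: 1.009 servings and 3.484 servings → $2.95.
So the least-cost plan costs $2.95.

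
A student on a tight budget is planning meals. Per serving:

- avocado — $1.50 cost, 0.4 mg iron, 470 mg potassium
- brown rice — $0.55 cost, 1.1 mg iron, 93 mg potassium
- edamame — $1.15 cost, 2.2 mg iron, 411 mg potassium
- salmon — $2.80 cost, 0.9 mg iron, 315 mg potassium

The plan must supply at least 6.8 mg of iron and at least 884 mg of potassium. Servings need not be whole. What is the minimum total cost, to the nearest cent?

For a min-cost LP with two ≥-constraints, a basic feasible solution has at most two positive variables.
avocado only: max(6.8/0.4, 884/470) = 17 servings → $25.50.
brown rice only: max(6.8/1.1, 884/93) = 9.505 servings → $5.23.
edamame only: max(6.8/2.2, 884/411) = 3.091 servings → $3.55.
salmon only: max(6.8/0.9, 884/315) = 7.556 servings → $21.16.
avocado + brown rice with both tight: 0.7086 servings and 5.924 servings → $4.32.
avocado + edamame: intersection lies outside the first quadrant.
avocado + salmon: intersection lies outside the first quadrant.
brown rice + edamame with both tight: 3.434 servings and 1.374 servings → $3.47.
brown rice + salmon with both tight: 5.123 servings and 1.294 servings → $6.44.
edamame + salmon: the both-tight solution has a negative serving — not a feasible corner.
So the least-cost plan costs $3.47.

$3.47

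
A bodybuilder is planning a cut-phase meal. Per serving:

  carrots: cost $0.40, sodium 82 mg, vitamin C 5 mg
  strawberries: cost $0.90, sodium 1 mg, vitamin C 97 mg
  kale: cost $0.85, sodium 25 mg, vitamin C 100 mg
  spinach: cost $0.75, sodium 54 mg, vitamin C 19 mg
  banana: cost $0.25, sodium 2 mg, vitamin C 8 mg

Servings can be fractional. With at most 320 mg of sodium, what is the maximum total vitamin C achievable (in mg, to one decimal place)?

Vitamin C per mg sodium: strawberries 97, kale 4, banana 4, spinach 0.3519, carrots 0.06098.
With no serving limits, spend the whole sodium allowance on strawberries: 320 mg / 1 mg × 97 mg = 31040.0 mg.

31040.0 mg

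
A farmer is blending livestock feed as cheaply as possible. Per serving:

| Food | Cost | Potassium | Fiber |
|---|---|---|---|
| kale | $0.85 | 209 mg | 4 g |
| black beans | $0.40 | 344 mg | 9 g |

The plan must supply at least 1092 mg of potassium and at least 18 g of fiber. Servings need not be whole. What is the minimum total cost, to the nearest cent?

$1.27

For a min-cost LP with two ≥-constraints, a basic feasible solution has at most two positive variables.
kale only: max(1092/209, 18/4) = 5.225 servings → $4.44.
black beans only: max(1092/344, 18/9) = 3.174 servings → $1.27.
kale + black beans with both targets exact would need a negative amount; discard.
The minimum over all feasible corners is $1.27.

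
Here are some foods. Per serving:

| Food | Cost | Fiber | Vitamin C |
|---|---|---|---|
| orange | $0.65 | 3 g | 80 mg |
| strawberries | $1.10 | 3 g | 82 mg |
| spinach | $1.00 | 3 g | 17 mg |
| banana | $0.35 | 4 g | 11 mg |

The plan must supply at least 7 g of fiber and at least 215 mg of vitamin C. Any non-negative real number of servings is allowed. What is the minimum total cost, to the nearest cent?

$1.75

Compare the cost at each extreme point of the feasible region.
orange only: max(7/3, 215/80) = 2.688 servings → $1.75.
strawberries only: max(7/3, 215/82) = 2.622 servings → $2.88.
spinach only: max(7/3, 215/17) = 12.65 servings → $12.65.
banana only: max(7/4, 215/11) = 19.55 servings → $6.84.
orange + strawberries with both targets exact would need a negative amount; discard.
orange + spinach with both targets exact would need a negative amount; discard.
orange + banana: the both-tight solution has a negative serving — not a feasible corner.
strawberries + spinach: the both-tight solution has a negative serving — not a feasible corner.
strawberries + banana: intersection lies outside the first quadrant.
spinach + banana: intersection lies outside the first quadrant.
So the least-cost plan costs $1.75.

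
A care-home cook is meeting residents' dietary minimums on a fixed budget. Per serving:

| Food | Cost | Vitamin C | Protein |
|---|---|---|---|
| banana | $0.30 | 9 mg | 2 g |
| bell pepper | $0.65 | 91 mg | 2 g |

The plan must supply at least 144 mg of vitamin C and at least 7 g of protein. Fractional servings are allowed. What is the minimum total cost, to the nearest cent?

$1.53

Minimising a linear cost over {vitamin C ≥ 144, protein ≥ 7, servings ≥ 0} — the optimum is at a vertex, using one or two foods.
banana only: max(144/9, 7/2) = 16 servings → $4.80.
bell pepper only: max(144/91, 7/2) = 3.5 servings → $2.27.
banana + bell pepper with both tight: 2.128 servings and 1.372 servings → $1.53.
So the least-cost plan costs $1.53.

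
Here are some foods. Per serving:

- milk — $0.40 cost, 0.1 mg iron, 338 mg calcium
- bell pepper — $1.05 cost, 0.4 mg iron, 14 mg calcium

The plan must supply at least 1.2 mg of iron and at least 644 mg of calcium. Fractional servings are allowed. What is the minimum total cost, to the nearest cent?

$3.40

Compare the cost at each extreme point of the feasible region.
milk only: max(1.2/0.1, 644/338) = 12 servings → $4.80.
bell pepper only: max(1.2/0.4, 644/14) = 46 servings → $48.30.
milk + bell pepper with both tight: 1.8 servings and 2.55 servings → $3.40.
Cheapest feasible corner: $3.40.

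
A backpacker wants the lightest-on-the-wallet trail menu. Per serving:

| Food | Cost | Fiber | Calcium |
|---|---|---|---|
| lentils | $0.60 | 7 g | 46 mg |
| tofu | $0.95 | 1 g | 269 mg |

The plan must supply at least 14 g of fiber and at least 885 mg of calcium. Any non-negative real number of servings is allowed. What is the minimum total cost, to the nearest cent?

$3.81

Minimising a linear cost over {fiber ≥ 14, calcium ≥ 885, servings ≥ 0} — the optimum is at a vertex, using one or two foods.
lentils only: max(14/7, 885/46) = 19.24 servings → $11.54.
tofu only: max(14/1, 885/269) = 14 servings → $13.30.
lentils + tofu with both tight: 1.568 servings and 3.022 servings → $3.81.
Cheapest feasible corner: $3.81.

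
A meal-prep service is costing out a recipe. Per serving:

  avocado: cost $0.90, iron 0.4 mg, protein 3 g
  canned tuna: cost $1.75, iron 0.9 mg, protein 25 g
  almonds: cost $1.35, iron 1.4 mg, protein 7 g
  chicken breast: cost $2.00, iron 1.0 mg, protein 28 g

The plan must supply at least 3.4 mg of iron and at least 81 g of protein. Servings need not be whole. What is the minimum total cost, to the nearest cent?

avocado only: max(3.4/0.4, 81/3) = 27 servings → $24.30.
canned tuna only: max(3.4/0.9, 81/25) = 3.778 servings → $6.61.
almonds only: max(3.4/1.4, 81/7) = 11.57 servings → $15.62.
chicken breast only: max(3.4/1.0, 81/28) = 3.4 servings → $6.80.
avocado + canned tuna with both tight: 1.658 servings and 3.041 servings → $6.81.
avocado + almonds: intersection lies outside the first quadrant.
avocado + chicken breast with both tight: 1.732 servings and 2.707 servings → $6.97.
canned tuna + almonds with both tight: 3.122 servings and 0.4216 servings → $6.03.
canned tuna + chicken breast with both targets exact would need a negative amount; discard.
almonds + chicken breast with both tight: 0.441 servings and 2.783 servings → $6.16.
Cheapest feasible corner: $6.03.

$6.03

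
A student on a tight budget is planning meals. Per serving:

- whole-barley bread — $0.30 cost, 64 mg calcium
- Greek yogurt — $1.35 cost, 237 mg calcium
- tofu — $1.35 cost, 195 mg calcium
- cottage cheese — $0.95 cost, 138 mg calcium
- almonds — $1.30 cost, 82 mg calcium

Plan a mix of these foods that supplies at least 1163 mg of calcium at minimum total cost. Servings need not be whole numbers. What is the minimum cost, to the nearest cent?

$5.45

Cost per mg of calcium: whole-barley bread $0.0047, Greek yogurt $0.0057, cottage cheese $0.0069, tofu $0.0069, almonds $0.0159.
With no serving limits, use only whole-barley bread: 1163 mg / 64 mg = 18.17 servings × $0.30 = $5.45.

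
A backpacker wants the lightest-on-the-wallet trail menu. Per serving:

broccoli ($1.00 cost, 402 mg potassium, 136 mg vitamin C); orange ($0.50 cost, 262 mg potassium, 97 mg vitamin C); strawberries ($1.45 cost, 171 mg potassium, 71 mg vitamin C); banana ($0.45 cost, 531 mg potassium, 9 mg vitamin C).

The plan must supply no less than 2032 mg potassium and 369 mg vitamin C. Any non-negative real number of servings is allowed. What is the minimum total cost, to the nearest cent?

Minimising a linear cost over {potassium ≥ 2032, vitamin C ≥ 369, servings ≥ 0} — the optimum is at a vertex, using one or two foods.
broccoli only: max(2032/402, 369/136) = 5.055 servings → $5.05.
orange only: max(2032/262, 369/97) = 7.756 servings → $3.88.
strawberries only: max(2032/171, 369/71) = 11.88 servings → $17.23.
banana only: max(2032/531, 369/9) = 41 servings → $18.45.
broccoli + orange: intersection lies outside the first quadrant.
broccoli + strawberries with both targets exact would need a negative amount; discard.
broccoli + banana with both tight: 2.59 servings and 1.866 servings → $3.43.
orange + strawberries with both targets exact would need a negative amount; discard.
orange + banana with both tight: 3.615 servings and 2.043 servings → $2.73.
strawberries + banana with both tight: 4.913 servings and 2.245 servings → $8.13.
So the least-cost plan costs $2.73.

$2.73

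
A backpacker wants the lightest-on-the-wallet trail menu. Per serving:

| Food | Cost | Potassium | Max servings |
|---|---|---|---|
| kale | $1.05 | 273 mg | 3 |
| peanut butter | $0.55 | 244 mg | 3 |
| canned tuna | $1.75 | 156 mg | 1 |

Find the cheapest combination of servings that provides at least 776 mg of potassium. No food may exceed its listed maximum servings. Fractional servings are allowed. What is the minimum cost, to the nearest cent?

Cost per mg of potassium: peanut butter $0.0023, kale $0.0038, canned tuna $0.0112.
Take 3 servings of peanut butter: +732.0 mg potassium for $1.65 (total $1.65, still need 44.0 mg).
Take 0.1612 servings of kale: +44.0 mg potassium for $0.17 (total $1.82, still need 0.0 mg).
Filling from the cheapest source first is optimal under one linear minimum: $1.82.

$1.82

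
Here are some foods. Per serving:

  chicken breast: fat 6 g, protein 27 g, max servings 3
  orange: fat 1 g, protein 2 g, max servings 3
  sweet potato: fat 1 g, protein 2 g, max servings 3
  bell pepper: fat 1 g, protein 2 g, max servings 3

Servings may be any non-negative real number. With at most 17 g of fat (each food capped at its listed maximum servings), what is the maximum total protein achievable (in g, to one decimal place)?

Protein per g fat: chicken breast 4.5, orange 2, sweet potato 2, bell pepper 2.
Take 2.833 servings of chicken breast: uses 17 g fat, +76.5 g protein (running total 76.5 g).
Filling greedily by protein-per-g fat is optimal for one linear limit, giving 76.5 g.

76.5 g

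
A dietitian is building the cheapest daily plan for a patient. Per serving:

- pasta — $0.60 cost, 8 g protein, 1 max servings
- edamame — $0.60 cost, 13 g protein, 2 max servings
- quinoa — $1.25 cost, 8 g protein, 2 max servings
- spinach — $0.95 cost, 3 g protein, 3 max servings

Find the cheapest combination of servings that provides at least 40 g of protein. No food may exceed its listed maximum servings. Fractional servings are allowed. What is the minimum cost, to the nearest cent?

$2.74

Cost per g of protein: edamame $0.0462, pasta $0.0750, quinoa $0.1562, spinach $0.3167.
Take 2 servings of edamame: +26.0 g protein for $1.20 (total $1.20, still need 14.0 g).
Take 1 serving of pasta: +8.0 g protein for $0.60 (total $1.80, still need 6.0 g).
Take 0.75 servings of quinoa: +6.0 g protein for $0.94 (total $2.74, still need 0.0 g).
Filling from the cheapest source first is optimal under one linear minimum: $2.74.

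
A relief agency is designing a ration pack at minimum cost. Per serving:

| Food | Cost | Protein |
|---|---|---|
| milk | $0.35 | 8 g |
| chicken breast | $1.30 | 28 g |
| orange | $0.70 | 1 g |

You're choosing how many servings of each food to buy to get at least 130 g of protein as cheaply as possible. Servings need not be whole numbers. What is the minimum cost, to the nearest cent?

$5.69

Cost per g of protein: milk $0.0437, chicken breast $0.0464, orange $0.7000.
With no serving limits, use only milk: 130 g / 8 g = 16.25 servings × $0.35 = $5.69.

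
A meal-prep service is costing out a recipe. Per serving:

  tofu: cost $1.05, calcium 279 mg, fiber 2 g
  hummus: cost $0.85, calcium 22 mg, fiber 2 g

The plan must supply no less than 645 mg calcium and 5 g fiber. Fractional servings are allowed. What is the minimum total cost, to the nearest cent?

Compare the cost at each extreme point of the feasible region.
tofu only: max(645/279, 5/2) = 2.5 servings → $2.62.
hummus only: max(645/22, 5/2) = 29.32 servings → $24.92.
tofu + hummus with both tight: 2.296 servings and 0.2043 servings → $2.58.
Cheapest feasible corner: $2.58.

$2.58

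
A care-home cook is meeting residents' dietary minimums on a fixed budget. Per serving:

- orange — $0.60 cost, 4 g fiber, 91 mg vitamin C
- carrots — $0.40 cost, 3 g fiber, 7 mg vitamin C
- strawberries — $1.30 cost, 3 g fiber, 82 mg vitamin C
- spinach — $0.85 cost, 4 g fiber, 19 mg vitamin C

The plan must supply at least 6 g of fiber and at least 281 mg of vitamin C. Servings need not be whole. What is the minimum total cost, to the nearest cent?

Two binding constraints pin down two serving amounts, so the optimal mix uses at most two foods. The candidates are each food alone (scaled to the tighter of fiber/vitamin C) and each pair with both constraints tight.
orange only: max(6/4, 281/91) = 3.088 servings → $1.85.
carrots only: max(6/3, 281/7) = 40.14 servings → $16.06.
strawberries only: max(6/3, 281/82) = 3.427 servings → $4.45.
spinach only: max(6/4, 281/19) = 14.79 servings → $12.57.
orange + carrots: the both-tight solution has a negative serving — not a feasible corner.
orange + strawberries: the both-tight solution has a negative serving — not a feasible corner.
orange + spinach: intersection lies outside the first quadrant.
carrots + strawberries with both targets exact would need a negative amount; discard.
carrots + spinach with both targets exact would need a negative amount; discard.
strawberries + spinach: intersection lies outside the first quadrant.
So the least-cost plan costs $1.85.

$1.85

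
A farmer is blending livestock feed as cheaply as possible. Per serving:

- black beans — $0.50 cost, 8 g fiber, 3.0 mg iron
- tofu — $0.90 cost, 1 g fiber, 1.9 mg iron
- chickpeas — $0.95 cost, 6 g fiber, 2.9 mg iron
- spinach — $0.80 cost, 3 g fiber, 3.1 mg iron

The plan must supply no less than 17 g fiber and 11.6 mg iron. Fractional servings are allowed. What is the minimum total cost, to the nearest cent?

$1.93

black beans only: max(17/8, 11.6/3.0) = 3.867 servings → $1.93.
tofu only: max(17/1, 11.6/1.9) = 17 servings → $15.30.
chickpeas only: max(17/6, 11.6/2.9) = 4 servings → $3.80.
spinach only: max(17/3, 11.6/3.1) = 5.667 servings → $4.53.
black beans + tofu with both tight: 1.697 servings and 3.426 servings → $3.93.
black beans + chickpeas: intersection lies outside the first quadrant.
black beans + spinach with both tight: 1.133 servings and 2.646 servings → $2.68.
tofu + chickpeas with both tight: 2.388 servings and 2.435 servings → $4.46.
tofu + spinach with both targets exact would need a negative amount; discard.
chickpeas + spinach with both tight: 1.808 servings and 2.051 servings → $3.36.
The minimum over all feasible corners is $1.93.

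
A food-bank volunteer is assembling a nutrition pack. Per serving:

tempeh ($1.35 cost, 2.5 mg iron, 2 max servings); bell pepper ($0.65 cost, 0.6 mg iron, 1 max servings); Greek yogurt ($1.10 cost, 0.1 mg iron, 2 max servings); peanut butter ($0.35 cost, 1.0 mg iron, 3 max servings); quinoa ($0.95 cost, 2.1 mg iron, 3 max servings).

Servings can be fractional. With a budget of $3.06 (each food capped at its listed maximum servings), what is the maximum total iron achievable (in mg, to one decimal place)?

7.4 mg

Iron per dollar: peanut butter 2.857, quinoa 2.211, tempeh 1.852, bell pepper 0.9231, Greek yogurt 0.09091.
Take 3 servings of peanut butter: spends $1.05, +3.0 mg iron (running total 3.0 mg).
Take 2.116 servings of quinoa: spends $2.01, +4.4 mg iron (running total 7.4 mg).
Filling greedily by iron-per-dollar is optimal for one linear limit, giving 7.4 mg.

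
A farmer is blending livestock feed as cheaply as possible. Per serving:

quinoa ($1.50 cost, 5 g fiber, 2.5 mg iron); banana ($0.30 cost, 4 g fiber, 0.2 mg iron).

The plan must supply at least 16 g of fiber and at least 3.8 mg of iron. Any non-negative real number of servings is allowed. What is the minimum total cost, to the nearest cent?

$2.70

Minimising a linear cost over {fiber ≥ 16, iron ≥ 3.8, servings ≥ 0} — the optimum is at a vertex, using one or two foods.
quinoa only: max(16/5, 3.8/2.5) = 3.2 servings → $4.80.
banana only: max(16/4, 3.8/0.2) = 19 servings → $5.70.
quinoa + banana with both tight: 1.333 servings and 2.333 servings → $2.70.
So the least-cost plan costs $2.70.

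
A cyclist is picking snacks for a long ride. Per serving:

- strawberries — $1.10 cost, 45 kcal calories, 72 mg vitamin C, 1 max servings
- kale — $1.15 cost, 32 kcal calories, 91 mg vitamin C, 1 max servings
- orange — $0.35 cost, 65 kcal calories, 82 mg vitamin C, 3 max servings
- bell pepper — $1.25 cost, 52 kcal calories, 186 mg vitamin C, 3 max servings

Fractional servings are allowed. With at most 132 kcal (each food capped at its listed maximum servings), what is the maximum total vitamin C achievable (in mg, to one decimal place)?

Vitamin C per kcal: bell pepper 3.577, kale 2.844, strawberries 1.6, orange 1.262.
Take 2.538 servings of bell pepper: uses 132 kcal, +472.2 mg vitamin C (running total 472.2 mg).
Greedy by best ratio exhausts the calories allowance optimally: 472.2 mg.

472.2 mg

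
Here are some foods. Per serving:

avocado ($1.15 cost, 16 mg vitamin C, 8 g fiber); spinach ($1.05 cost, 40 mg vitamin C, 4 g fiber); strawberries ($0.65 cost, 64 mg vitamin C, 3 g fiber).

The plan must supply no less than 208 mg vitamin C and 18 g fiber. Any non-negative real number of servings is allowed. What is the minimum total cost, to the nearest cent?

$3.24

Minimising a linear cost over {vitamin C ≥ 208, fiber ≥ 18, servings ≥ 0} — the optimum is at a vertex, using one or two foods.
avocado only: max(208/16, 18/8) = 13 servings → $14.95.
spinach only: max(208/40, 18/4) = 5.2 servings → $5.46.
strawberries only: max(208/64, 18/3) = 6 servings → $3.90.
avocado + spinach: the both-tight solution has a negative serving — not a feasible corner.
avocado + strawberries with both tight: 1.138 servings and 2.966 servings → $3.24.
spinach + strawberries with both tight: 3.882 servings and 0.8235 servings → $4.61.
The minimum over all feasible corners is $3.24.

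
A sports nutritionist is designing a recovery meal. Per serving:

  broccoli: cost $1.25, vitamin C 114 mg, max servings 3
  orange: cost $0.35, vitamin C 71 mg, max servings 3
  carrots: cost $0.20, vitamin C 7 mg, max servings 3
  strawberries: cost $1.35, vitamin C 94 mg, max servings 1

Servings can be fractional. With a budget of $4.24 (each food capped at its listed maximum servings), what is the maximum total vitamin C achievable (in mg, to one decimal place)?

Vitamin C per dollar: orange 202.9, broccoli 91.2, strawberries 69.63, carrots 35.
Take 3 servings of orange: spends $1.05, +213.0 mg vitamin C (running total 213.0 mg).
Take 2.552 servings of broccoli: spends $3.19, +290.9 mg vitamin C (running total 503.9 mg).
Greedy by best ratio exhausts the cost allowance optimally: 503.9 mg.

503.9 mg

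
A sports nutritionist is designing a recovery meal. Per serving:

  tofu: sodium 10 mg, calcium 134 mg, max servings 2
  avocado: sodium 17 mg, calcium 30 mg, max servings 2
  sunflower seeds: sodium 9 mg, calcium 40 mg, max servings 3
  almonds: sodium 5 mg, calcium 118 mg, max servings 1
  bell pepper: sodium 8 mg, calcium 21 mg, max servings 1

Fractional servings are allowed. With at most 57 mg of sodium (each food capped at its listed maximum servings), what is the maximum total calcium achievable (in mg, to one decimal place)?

Calcium per mg sodium: almonds 23.6, tofu 13.4, sunflower seeds 4.444, bell pepper 2.625, avocado 1.765.
Take 1 serving of almonds: uses 5 mg sodium, +118.0 mg calcium (running total 118.0 mg).
Take 2 servings of tofu: uses 20 mg sodium, +268.0 mg calcium (running total 386.0 mg).
Take 3 servings of sunflower seeds: uses 27 mg sodium, +120.0 mg calcium (running total 506.0 mg).
Take 0.625 servings of bell pepper: uses 5 mg sodium, +13.1 mg calcium (running total 519.1 mg).
Filling greedily by calcium-per-mg sodium is optimal for one linear limit, giving 519.1 mg.

519.1 mg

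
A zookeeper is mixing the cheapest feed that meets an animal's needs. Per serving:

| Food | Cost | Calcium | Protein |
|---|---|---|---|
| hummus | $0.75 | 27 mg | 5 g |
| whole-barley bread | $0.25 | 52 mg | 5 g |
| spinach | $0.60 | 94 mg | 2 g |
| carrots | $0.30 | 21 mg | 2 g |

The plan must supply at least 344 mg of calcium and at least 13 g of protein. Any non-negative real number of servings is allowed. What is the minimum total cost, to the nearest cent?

At the optimum either one food covers both requirements or two foods hit both targets exactly; no other combination can be cheaper.
hummus only: max(344/27, 13/5) = 12.74 servings → $9.56.
whole-barley bread only: max(344/52, 13/5) = 6.615 servings → $1.65.
spinach only: max(344/94, 13/2) = 6.5 servings → $3.90.
carrots only: max(344/21, 13/2) = 16.38 servings → $4.91.
hummus + whole-barley bread: intersection lies outside the first quadrant.
hummus + spinach with both tight: 1.284 servings and 3.291 servings → $2.94.
hummus + carrots: intersection lies outside the first quadrant.
whole-barley bread + spinach with both tight: 1.459 servings and 2.852 servings → $2.08.
whole-barley bread + carrots: the both-tight solution has a negative serving — not a feasible corner.
spinach + carrots with both tight: 2.842 servings and 3.658 servings → $2.80.
So the least-cost plan costs $1.65.

$1.65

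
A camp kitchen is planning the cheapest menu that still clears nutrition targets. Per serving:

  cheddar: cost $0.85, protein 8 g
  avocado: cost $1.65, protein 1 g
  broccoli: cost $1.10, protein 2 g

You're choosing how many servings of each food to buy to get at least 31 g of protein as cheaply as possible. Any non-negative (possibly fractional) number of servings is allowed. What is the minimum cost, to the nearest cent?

$3.29

Cost per g of protein: cheddar $0.1062, broccoli $0.5500, avocado $1.6500.
With no serving limits, use only cheddar: 31 g / 8 g = 3.875 servings × $0.85 = $3.29.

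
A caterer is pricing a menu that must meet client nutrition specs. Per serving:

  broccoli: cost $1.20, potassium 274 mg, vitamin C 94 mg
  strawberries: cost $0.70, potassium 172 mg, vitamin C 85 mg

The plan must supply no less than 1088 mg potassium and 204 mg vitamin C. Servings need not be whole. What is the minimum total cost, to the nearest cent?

$4.43

The cheapest plan sits at a corner of the feasible region — with two constraints it uses at most two foods.
broccoli only: max(1088/274, 204/94) = 3.971 servings → $4.76.
strawberries only: max(1088/172, 204/85) = 6.326 servings → $4.43.
broccoli + strawberries with both targets exact would need a negative amount; discard.
The minimum over all feasible corners is $4.43.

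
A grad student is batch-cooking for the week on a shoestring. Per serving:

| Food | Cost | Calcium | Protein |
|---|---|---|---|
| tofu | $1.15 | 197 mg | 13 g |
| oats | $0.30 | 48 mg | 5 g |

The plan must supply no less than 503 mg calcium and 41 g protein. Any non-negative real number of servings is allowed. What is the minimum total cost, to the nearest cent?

$3.02

tofu only: max(503/197, 41/13) = 3.154 servings → $3.63.
oats only: max(503/48, 41/5) = 10.48 servings → $3.14.
tofu + oats with both tight: 1.515 servings and 4.26 servings → $3.02.
The minimum over all feasible corners is $3.02.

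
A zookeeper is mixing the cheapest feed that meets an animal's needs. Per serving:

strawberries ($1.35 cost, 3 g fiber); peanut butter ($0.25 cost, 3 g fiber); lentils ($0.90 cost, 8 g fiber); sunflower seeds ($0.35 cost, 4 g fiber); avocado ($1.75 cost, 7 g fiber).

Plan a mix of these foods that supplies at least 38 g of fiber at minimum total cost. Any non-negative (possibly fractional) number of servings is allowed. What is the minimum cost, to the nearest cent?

Cost per g of fiber: peanut butter $0.0833, sunflower seeds $0.0875, lentils $0.1125, avocado $0.2500, strawberries $0.4500.
With no serving limits, use only peanut butter: 38 g / 3 g = 12.67 servings × $0.25 = $3.17.

$3.17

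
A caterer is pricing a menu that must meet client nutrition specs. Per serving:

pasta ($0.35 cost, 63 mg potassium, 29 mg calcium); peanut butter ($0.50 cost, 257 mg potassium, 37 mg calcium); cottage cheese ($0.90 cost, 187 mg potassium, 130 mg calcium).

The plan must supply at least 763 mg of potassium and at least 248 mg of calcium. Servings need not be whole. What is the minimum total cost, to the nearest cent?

Minimising a linear cost over {potassium ≥ 763, calcium ≥ 248, servings ≥ 0} — the optimum is at a vertex, using one or two foods.
pasta only: max(763/63, 248/29) = 12.11 servings → $4.24.
peanut butter only: max(763/257, 248/37) = 6.703 servings → $3.35.
cottage cheese only: max(763/187, 248/130) = 4.08 servings → $3.67.
pasta + peanut butter with both tight: 6.932 servings and 1.27 servings → $3.06.
pasta + cottage cheese with both targets exact would need a negative amount; discard.
peanut butter + cottage cheese with both tight: 1.994 servings and 1.34 servings → $2.20.
So the least-cost plan costs $2.20.

$2.20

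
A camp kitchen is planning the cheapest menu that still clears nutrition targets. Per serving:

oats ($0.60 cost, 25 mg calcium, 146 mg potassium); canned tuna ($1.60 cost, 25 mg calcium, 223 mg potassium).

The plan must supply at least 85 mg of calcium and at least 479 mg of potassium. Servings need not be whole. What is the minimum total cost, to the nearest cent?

For a min-cost LP with two ≥-constraints, a basic feasible solution has at most two positive variables.
oats only: max(85/25, 479/146) = 3.4 servings → $2.04.
canned tuna only: max(85/25, 479/223) = 3.4 servings → $5.44.
oats + canned tuna: the both-tight solution has a negative serving — not a feasible corner.
The minimum over all feasible corners is $2.04.

$2.04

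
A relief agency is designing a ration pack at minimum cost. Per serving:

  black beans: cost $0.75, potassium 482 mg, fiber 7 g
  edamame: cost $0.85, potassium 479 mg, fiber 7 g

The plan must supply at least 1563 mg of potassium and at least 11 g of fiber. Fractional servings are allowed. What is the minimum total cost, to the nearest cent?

$2.43

black beans only: max(1563/482, 11/7) = 3.243 servings → $2.43.
edamame only: max(1563/479, 11/7) = 3.263 servings → $2.77.
black beans + edamame: intersection lies outside the first quadrant.
So the least-cost plan costs $2.43.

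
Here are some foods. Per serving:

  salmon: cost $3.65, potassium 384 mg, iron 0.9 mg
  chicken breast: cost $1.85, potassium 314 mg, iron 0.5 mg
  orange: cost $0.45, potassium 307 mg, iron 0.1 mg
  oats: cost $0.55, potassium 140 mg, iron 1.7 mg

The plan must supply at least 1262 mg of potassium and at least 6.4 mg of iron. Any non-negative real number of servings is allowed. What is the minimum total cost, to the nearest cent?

$3.10

Two binding constraints pin down two serving amounts, so the optimal mix uses at most two foods. The candidates are each food alone (scaled to the tighter of potassium/iron) and each pair with both constraints tight.
salmon only: max(1262/384, 6.4/0.9) = 7.111 servings → $25.96.
chicken breast only: max(1262/314, 6.4/0.5) = 12.8 servings → $23.68.
orange only: max(1262/307, 6.4/0.1) = 64 servings → $28.80.
oats only: max(1262/140, 6.4/1.7) = 9.014 servings → $4.96.
salmon + chicken breast: the both-tight solution has a negative serving — not a feasible corner.
salmon + orange: the both-tight solution has a negative serving — not a feasible corner.
salmon + oats with both tight: 2.372 servings and 2.509 servings → $10.04.
chicken breast + orange with both targets exact would need a negative amount; discard.
chicken breast + oats with both tight: 2.694 servings and 2.972 servings → $6.62.
orange + oats with both tight: 2.46 servings and 3.62 servings → $3.10.
Cheapest feasible corner: $3.10.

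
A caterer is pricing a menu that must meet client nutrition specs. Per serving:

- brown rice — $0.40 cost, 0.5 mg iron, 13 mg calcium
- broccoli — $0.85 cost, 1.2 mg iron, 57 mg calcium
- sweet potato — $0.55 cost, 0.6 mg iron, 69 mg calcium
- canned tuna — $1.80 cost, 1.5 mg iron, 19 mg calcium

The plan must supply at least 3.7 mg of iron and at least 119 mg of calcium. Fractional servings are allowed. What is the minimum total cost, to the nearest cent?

With two linear requirements the optimum uses one or two foods; enumerate the corners.
brown rice only: max(3.7/0.5, 119/13) = 9.154 servings → $3.66.
broccoli only: max(3.7/1.2, 119/57) = 3.083 servings → $2.62.
sweet potato only: max(3.7/0.6, 119/69) = 6.167 servings → $3.39.
canned tuna only: max(3.7/1.5, 119/19) = 6.263 servings → $11.27.
brown rice + broccoli with both tight: 5.279 servings and 0.8837 servings → $2.86.
brown rice + sweet potato with both tight: 6.888 servings and 0.427 servings → $2.99.
brown rice + canned tuna: the both-tight solution has a negative serving — not a feasible corner.
broccoli + sweet potato with both targets exact would need a negative amount; discard.
broccoli + canned tuna with both tight: 1.726 servings and 1.086 servings → $3.42.
sweet potato + canned tuna with both tight: 1.175 servings and 1.997 servings → $4.24.
So the least-cost plan costs $2.62.

$2.62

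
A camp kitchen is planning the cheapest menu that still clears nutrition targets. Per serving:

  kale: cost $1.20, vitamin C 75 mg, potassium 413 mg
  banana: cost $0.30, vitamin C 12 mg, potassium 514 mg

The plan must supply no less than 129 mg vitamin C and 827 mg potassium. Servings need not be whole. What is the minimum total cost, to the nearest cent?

An LP optimum is at a vertex; with two nutrient constraints at most two foods are used. Check each candidate.
kale only: max(129/75, 827/413) = 2.002 servings → $2.40.
banana only: max(129/12, 827/514) = 10.75 servings → $3.23.
kale + banana with both tight: 1.678 servings and 0.2604 servings → $2.09.
So the least-cost plan costs $2.09.

$2.09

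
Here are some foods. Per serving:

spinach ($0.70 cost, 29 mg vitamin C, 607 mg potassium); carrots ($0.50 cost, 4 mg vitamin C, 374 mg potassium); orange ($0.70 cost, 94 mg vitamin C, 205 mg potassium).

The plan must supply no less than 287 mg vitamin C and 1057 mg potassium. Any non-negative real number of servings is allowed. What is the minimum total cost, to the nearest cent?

Two binding constraints pin down two serving amounts, so the optimal mix uses at most two foods. The candidates are each food alone (scaled to the tighter of vitamin C/potassium) and each pair with both constraints tight.
spinach only: max(287/29, 1057/607) = 9.897 servings → $6.93.
carrots only: max(287/4, 1057/374) = 71.75 servings → $35.88.
orange only: max(287/94, 1057/205) = 5.156 servings → $3.61.
spinach + carrots: intersection lies outside the first quadrant.
spinach + orange with both tight: 0.7928 servings and 2.809 servings → $2.52.
carrots + orange with both tight: 1.18 servings and 3.003 servings → $2.69.
So the least-cost plan costs $2.52.

$2.52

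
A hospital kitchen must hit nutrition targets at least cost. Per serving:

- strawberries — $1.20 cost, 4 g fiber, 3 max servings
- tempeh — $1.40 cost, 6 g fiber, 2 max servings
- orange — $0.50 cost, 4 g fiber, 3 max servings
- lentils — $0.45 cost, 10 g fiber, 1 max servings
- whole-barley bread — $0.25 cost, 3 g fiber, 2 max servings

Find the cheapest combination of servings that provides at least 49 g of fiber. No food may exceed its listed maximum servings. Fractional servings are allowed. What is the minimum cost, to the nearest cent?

$7.95

Cost per g of fiber: lentils $0.0450, whole-barley bread $0.0833, orange $0.1250, tempeh $0.2333, strawberries $0.3000.
Take 1 serving of lentils: +10.0 g fiber for $0.45 (total $0.45, still need 39.0 g).
Take 2 servings of whole-barley bread: +6.0 g fiber for $0.50 (total $0.95, still need 33.0 g).
Take 3 servings of orange: +12.0 g fiber for $1.50 (total $2.45, still need 21.0 g).
Take 2 servings of tempeh: +12.0 g fiber for $2.80 (total $5.25, still need 9.0 g).
Take 2.25 servings of strawberries: +9.0 g fiber for $2.70 (total $7.95, still need 0.0 g).
Greedy by cheapest-per-g is optimal for a single linear constraint, so the minimum cost is $7.95.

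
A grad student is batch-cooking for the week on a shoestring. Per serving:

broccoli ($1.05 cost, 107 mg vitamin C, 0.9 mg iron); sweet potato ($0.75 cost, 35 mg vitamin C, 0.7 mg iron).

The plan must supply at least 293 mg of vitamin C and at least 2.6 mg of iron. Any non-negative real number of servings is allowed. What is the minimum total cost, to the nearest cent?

$3.01

With two linear requirements the optimum uses one or two foods; enumerate the corners.
broccoli only: max(293/107, 2.6/0.9) = 2.889 servings → $3.03.
sweet potato only: max(293/35, 2.6/0.7) = 8.371 servings → $6.28.
broccoli + sweet potato with both tight: 2.629 servings and 0.3341 servings → $3.01.
The minimum over all feasible corners is $3.01.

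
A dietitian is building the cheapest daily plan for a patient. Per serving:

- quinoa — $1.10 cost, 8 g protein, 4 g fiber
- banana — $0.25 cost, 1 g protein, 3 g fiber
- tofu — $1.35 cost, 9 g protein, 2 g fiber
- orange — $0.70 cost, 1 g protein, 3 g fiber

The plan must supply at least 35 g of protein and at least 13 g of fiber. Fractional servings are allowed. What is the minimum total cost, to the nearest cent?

An LP optimum is at a vertex; with two nutrient constraints at most two foods are used. Check each candidate.
quinoa only: max(35/8, 13/4) = 4.375 servings → $4.81.
banana only: max(35/1, 13/3) = 35 servings → $8.75.
tofu only: max(35/9, 13/2) = 6.5 servings → $8.78.
orange only: max(35/1, 13/3) = 35 servings → $24.50.
quinoa + banana with both targets exact would need a negative amount; discard.
quinoa + tofu with both tight: 2.35 servings and 1.8 servings → $5.01.
quinoa + orange with both targets exact would need a negative amount; discard.
banana + tofu with both tight: 1.88 servings and 3.68 servings → $5.44.
banana + orange (both tight): parallel constraints — no distinct corner.
tofu + orange with both tight: 3.68 servings and 1.88 servings → $6.28.
The minimum over all feasible corners is $4.81.

$4.81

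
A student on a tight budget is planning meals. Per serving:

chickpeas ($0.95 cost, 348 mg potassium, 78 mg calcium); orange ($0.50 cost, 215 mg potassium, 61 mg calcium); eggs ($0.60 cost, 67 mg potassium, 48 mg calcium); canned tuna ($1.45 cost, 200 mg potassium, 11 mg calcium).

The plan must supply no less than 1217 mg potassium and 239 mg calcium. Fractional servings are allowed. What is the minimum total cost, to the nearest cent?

$2.83

An LP optimum is at a vertex; with two nutrient constraints at most two foods are used. Check each candidate.
chickpeas only: max(1217/348, 239/78) = 3.497 servings → $3.32.
orange only: max(1217/215, 239/61) = 5.66 servings → $2.83.
eggs only: max(1217/67, 239/48) = 18.16 servings → $10.90.
canned tuna only: max(1217/200, 239/11) = 21.73 servings → $31.50.
chickpeas + orange with both targets exact would need a negative amount; discard.
chickpeas + eggs: the both-tight solution has a negative serving — not a feasible corner.
chickpeas + canned tuna with both tight: 2.923 servings and 0.9985 servings → $4.22.
orange + eggs: the both-tight solution has a negative serving — not a feasible corner.
orange + canned tuna with both tight: 3.499 servings and 2.324 servings → $5.12.
eggs + canned tuna with both tight: 3.883 servings and 4.784 servings → $9.27.
Cheapest feasible corner: $2.83.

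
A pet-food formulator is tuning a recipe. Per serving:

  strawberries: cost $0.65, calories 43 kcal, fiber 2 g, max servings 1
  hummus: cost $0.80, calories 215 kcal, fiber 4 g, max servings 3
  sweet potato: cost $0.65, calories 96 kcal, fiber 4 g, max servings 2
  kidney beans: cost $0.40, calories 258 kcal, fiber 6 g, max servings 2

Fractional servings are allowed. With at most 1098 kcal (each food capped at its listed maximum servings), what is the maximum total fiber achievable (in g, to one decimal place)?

Fiber per kcal: strawberries 0.04651, sweet potato 0.04167, kidney beans 0.02326, hummus 0.0186.
Take 1 serving of strawberries: uses 43 kcal, +2.0 g fiber (running total 2.0 g).
Take 2 servings of sweet potato: uses 192 kcal, +8.0 g fiber (running total 10.0 g).
Take 2 servings of kidney beans: uses 516 kcal, +12.0 g fiber (running total 22.0 g).
Take 1.614 servings of hummus: uses 347 kcal, +6.5 g fiber (running total 28.5 g).
Filling greedily by fiber-per-kcal is optimal for one linear limit, giving 28.5 g.

28.5 g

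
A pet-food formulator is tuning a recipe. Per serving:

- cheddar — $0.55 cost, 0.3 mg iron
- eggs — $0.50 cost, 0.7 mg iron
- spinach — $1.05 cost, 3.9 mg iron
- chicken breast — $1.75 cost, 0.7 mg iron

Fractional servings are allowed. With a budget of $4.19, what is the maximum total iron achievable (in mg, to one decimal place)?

15.6 mg

Iron per dollar: spinach 3.714, eggs 1.4, cheddar 0.5455, chicken breast 0.4.
With no serving limits, spend the whole cost allowance on spinach: $4.19 / $1.05 × 3.9 mg = 15.6 mg.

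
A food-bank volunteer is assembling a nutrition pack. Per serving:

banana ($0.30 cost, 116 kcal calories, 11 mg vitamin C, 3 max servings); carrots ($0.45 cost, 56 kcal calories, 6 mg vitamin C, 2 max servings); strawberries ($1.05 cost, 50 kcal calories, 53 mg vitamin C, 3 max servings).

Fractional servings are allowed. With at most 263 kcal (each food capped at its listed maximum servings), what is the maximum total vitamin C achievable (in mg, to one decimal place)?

Vitamin C per kcal: strawberries 1.06, carrots 0.1071, banana 0.09483.
Take 3 servings of strawberries: uses 150 kcal, +159.0 mg vitamin C (running total 159.0 mg).
Take 2 servings of carrots: uses 112 kcal, +12.0 mg vitamin C (running total 171.0 mg).
Take 0.008621 servings of banana: uses 1 kcal, +0.1 mg vitamin C (running total 171.1 mg).
Filling greedily by vitamin C-per-kcal is optimal for one linear limit, giving 171.1 mg.

171.1 mg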